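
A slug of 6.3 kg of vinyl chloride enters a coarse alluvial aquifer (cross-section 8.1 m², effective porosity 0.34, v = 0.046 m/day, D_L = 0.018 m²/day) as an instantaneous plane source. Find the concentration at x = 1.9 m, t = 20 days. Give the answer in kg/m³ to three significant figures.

0.552 kg/m³

For an instantaneous plane source, C(x,t) = M/(n_e·A·√(4πDt)) · exp(−(x−vt)²/(4Dt)), with n_e·A the pore (flow) area.
Plume center vt = 0.046 × 20 = 0.92 m, so the well at 1.9 m is 0.98 m downgradient of the peak.
√(4πDt) = 2.127 m, giving peak height M/(n_e·A·√(4πDt)) = 6.3/(0.34 × 8.1 × 2.127) = 1.075 kg/m³.
(x−vt)²/(4Dt) = (0.98)²/(4 × 0.018 × 20) = 0.6669; exp(−0.6669) = 0.5133.
C = 1.075 × 0.5133 = 0.552 kg/m³.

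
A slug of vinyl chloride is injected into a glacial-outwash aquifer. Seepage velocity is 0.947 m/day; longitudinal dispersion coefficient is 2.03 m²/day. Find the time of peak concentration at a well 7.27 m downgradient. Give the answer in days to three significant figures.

5.74 days

For the 1D instantaneous-source solution, setting ∂C/∂t = 0 at fixed x gives v²t² + 2Dt − x² = 0, so t = (√(D² + v²x²) − D)/v².
√(D² + v²x²) = √(2.03² + 0.947² × 7.27²) = 7.178; v² = 0.896809.
t = (7.178 − 2.03)/0.896809 = 5.74 days (vs. the pure-advection estimate x/v = 7.68 d).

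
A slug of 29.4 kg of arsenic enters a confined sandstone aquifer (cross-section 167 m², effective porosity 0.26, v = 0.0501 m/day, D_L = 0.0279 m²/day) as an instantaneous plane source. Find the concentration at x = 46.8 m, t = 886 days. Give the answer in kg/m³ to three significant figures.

For an instantaneous plane source, C(x,t) = M/(n_e·A·√(4πDt)) · exp(−(x−vt)²/(4Dt)), with n_e·A the pore (flow) area.
Plume center vt = 0.0501 × 886 = 44.3886 m, so the well at 46.8 m is 2.4114 m downgradient of the peak.
√(4πDt) = 17.62 m, giving peak height M/(n_e·A·√(4πDt)) = 29.4/(0.26 × 167 × 17.62) = 0.03843 kg/m³.
(x−vt)²/(4Dt) = (2.4114)²/(4 × 0.0279 × 886) = 0.05881; exp(−0.05881) = 0.9429.
C = 0.03843 × 0.9429 = 0.0362 kg/m³.

0.0362 kg/m³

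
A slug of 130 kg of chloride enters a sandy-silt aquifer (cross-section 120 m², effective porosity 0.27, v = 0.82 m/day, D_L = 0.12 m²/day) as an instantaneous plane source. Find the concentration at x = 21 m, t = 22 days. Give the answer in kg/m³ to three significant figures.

0.304 kg/m³

For an instantaneous plane source, C(x,t) = M/(n_e·A·√(4πDt)) · exp(−(x−vt)²/(4Dt)), with n_e·A the pore (flow) area.
Plume center vt = 0.82 × 22 = 18.04 m, so the well at 21 m is 2.96 m downgradient of the peak.
√(4πDt) = 5.760 m, giving peak height M/(n_e·A·√(4πDt)) = 130/(0.27 × 120 × 5.760) = 0.6966 kg/m³.
(x−vt)²/(4Dt) = (2.96)²/(4 × 0.12 × 22) = 0.8297; exp(−0.8297) = 0.4362.
C = 0.6966 × 0.4362 = 0.304 kg/m³.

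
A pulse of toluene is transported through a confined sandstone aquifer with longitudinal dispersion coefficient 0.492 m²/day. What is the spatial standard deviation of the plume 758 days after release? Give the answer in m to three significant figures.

Dispersive spreading gives a Gaussian with σ² = 2Dt; advection only shifts the center.
σ = √(2 × 0.492 × 758) = 27.3 m.

27.3 m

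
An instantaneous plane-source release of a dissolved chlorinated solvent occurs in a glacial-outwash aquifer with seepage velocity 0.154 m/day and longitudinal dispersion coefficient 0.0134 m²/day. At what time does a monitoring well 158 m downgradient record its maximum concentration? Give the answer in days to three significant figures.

1030 days

For the 1D instantaneous-source solution, setting ∂C/∂t = 0 at fixed x gives v²t² + 2Dt − x² = 0, so t = (√(D² + v²x²) − D)/v².
√(D² + v²x²) = √(0.0134² + 0.154² × 158²) = 24.33; v² = 0.023716.
t = (24.33 − 0.0134)/0.023716 = 1030 days (vs. the pure-advection estimate x/v = 1030 d).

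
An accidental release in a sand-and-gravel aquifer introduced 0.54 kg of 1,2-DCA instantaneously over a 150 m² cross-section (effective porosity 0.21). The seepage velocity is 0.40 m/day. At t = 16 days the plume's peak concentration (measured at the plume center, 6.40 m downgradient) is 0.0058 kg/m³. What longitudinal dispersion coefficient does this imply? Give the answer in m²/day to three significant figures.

0.0434 m²/day

At the plume center C_max = M/(n_e·A·√(4πDt)), so D = M²/(4πt·(n_e·A·C_max)²).
n_e·A·C_max = 0.21 × 150 × 0.0058 = 0.1827 kg/m.
D = 0.54²/(4π × 16 × 0.1827²) = 0.0434 m²/day.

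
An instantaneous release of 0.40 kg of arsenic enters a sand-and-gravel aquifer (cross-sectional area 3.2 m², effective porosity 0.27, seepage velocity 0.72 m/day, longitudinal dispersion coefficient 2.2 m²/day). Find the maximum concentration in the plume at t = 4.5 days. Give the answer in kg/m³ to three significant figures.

The peak of an instantaneous 1D plume sits at x = vt; there the Gaussian factor is 1 and C_max = M/(n_e·A·√(4πDt)), where n_e·A is the pore area the mass is dissolved in.
√(4πDt) = √(4π × 2.2 × 4.5) = 11.15 m, so C_max = 0.40/(0.27 × 3.2 × 11.15) = 0.0415 kg/m³.

0.0415 kg/m³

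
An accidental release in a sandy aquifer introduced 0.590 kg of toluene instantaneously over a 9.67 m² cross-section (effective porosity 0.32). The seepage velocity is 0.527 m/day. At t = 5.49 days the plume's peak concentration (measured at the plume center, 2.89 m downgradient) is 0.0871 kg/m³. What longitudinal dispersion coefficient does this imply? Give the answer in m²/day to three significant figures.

At the plume center C_max = M/(n_e·A·√(4πDt)), so D = M²/(4πt·(n_e·A·C_max)²).
n_e·A·C_max = 0.32 × 9.67 × 0.0871 = 0.2695 kg/m.
D = 0.590²/(4π × 5.49 × 0.2695²) = 0.0695 m²/day.

0.0695 m²/day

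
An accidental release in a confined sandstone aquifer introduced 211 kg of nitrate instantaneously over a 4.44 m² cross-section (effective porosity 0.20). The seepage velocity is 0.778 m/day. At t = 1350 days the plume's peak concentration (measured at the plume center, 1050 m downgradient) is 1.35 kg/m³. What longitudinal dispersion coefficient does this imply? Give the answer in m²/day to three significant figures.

1.83 m²/day

At the plume center C_max = M/(n_e·A·√(4πDt)), so D = M²/(4πt·(n_e·A·C_max)²).
n_e·A·C_max = 0.20 × 4.44 × 1.35 = 1.199 kg/m.
D = 211²/(4π × 1350 × 1.199²) = 1.83 m²/day.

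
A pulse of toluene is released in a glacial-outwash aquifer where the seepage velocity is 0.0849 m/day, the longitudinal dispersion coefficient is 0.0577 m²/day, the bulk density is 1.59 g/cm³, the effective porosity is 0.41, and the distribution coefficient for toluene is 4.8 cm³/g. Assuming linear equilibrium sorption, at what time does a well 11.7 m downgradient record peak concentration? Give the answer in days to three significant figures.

Retardation factor R = 1 + ρ_b·K_d/n = 1 + 1.59 × 4.8/0.41 = 19.61.
Sorption retards both mechanisms: v_R = v/R = 0.004329 m/day, D_R = D/R = 0.002942 m²/day.
Peak time from v_R²t² + 2D_R t − x² = 0: t = (√(D_R² + v_R²x²) − D_R)/v_R².
√(D_R² + v_R²x²) = √(0.002942² + 0.004329² × 11.7²) = 0.05073; v_R² = 1.874e-05.
t = (0.05073 − 0.002942)/1.874e-05 = 2550 days.

2550 days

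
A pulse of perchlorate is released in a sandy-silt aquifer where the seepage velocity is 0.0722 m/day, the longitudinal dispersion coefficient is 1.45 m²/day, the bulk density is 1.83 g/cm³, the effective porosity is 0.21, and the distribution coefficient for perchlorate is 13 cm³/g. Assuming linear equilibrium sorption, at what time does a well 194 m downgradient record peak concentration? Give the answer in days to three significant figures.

277000 days

Retardation factor R = 1 + ρ_b·K_d/n = 1 + 1.83 × 13/0.21 = 114.3.
Sorption retards both mechanisms: v_R = v/R = 0.0006317 m/day, D_R = D/R = 0.01269 m²/day.
Peak time from v_R²t² + 2D_R t − x² = 0: t = (√(D_R² + v_R²x²) − D_R)/v_R².
√(D_R² + v_R²x²) = √(0.01269² + 0.0006317² × 194²) = 0.1232; v_R² = 3.990e-07.
t = (0.1232 − 0.01269)/3.990e-07 = 277000 days.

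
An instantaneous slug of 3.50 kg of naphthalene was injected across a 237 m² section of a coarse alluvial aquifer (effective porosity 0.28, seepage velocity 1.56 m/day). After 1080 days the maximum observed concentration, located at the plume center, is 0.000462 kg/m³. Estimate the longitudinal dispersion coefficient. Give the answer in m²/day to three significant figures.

At the plume center C_max = M/(n_e·A·√(4πDt)), so D = M²/(4πt·(n_e·A·C_max)²).
n_e·A·C_max = 0.28 × 237 × 0.000462 = 0.03066 kg/m.
D = 3.50²/(4π × 1080 × 0.03066²) = 0.960 m²/day.

0.960 m²/day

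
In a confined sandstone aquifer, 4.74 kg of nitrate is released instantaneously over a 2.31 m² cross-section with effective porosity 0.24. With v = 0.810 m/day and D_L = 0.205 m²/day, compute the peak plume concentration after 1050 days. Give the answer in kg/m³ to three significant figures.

The peak of an instantaneous 1D plume sits at x = vt; there the Gaussian factor is 1 and C_max = M/(n_e·A·√(4πDt)), where n_e·A is the pore area the mass is dissolved in.
√(4πDt) = √(4π × 0.205 × 1050) = 52.01 m, so C_max = 4.74/(0.24 × 2.31 × 52.01) = 0.164 kg/m³.

0.164 kg/m³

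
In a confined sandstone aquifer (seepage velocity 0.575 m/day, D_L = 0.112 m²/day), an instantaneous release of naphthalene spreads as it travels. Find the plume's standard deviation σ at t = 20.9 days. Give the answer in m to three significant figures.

2.16 m

Dispersive spreading gives a Gaussian with σ² = 2Dt; advection only shifts the center.
σ = √(2 × 0.112 × 20.9) = 2.16 m.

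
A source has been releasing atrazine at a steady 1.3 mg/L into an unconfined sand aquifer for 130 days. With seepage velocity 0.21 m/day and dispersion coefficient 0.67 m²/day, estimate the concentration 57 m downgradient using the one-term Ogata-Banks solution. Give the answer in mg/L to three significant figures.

For a continuous step input, C/C₀ ≈ ½·erfc((x−vt)/(2√(Dt))).
vt = 0.21 × 130 = 27.3 m and 2√(Dt) = 2√(0.67 × 130) = 18.67 m.
Argument (x−vt)/(2√(Dt)) = (57 − 27.3)/18.67 = 1.591; ½·erfc(1.591) = 0.01222.
C = 1.3 × 0.01222 = 0.0159 mg/L.

0.0159 mg/L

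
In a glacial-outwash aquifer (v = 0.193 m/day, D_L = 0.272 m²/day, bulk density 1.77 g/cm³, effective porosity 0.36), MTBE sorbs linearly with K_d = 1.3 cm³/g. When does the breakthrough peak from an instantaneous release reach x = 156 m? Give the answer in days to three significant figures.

Retardation factor R = 1 + ρ_b·K_d/n = 1 + 1.77 × 1.3/0.36 = 7.392.
Sorption retards both mechanisms: v_R = v/R = 0.02611 m/day, D_R = D/R = 0.03680 m²/day.
Peak time from v_R²t² + 2D_R t − x² = 0: t = (√(D_R² + v_R²x²) − D_R)/v_R².
√(D_R² + v_R²x²) = √(0.03680² + 0.02611² × 156²) = 4.073; v_R² = 0.0006817.
t = (4.073 − 0.03680)/0.0006817 = 5920 days.

5920 days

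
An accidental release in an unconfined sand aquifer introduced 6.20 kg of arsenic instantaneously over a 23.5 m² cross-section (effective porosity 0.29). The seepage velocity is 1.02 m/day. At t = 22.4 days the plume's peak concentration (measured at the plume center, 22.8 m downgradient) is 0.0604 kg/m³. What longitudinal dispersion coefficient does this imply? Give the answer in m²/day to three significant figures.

0.806 m²/day

At the plume center C_max = M/(n_e·A·√(4πDt)), so D = M²/(4πt·(n_e·A·C_max)²).
n_e·A·C_max = 0.29 × 23.5 × 0.0604 = 0.4116 kg/m.
D = 6.20²/(4π × 22.4 × 0.4116²) = 0.806 m²/day.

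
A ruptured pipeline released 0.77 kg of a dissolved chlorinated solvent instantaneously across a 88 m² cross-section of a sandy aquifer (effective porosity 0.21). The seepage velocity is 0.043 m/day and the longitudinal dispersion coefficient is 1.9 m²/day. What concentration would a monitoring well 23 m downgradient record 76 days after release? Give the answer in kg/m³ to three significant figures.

For an instantaneous plane source, C(x,t) = M/(n_e·A·√(4πDt)) · exp(−(x−vt)²/(4Dt)), with n_e·A the pore (flow) area.
Plume center vt = 0.043 × 76 = 3.268 m, so the well at 23 m is 19.732 m downgradient of the peak.
√(4πDt) = 42.60 m, giving peak height M/(n_e·A·√(4πDt)) = 0.77/(0.21 × 88 × 42.60) = 0.0009781 kg/m³.
(x−vt)²/(4Dt) = (19.732)²/(4 × 1.9 × 76) = 0.6741; exp(−0.6741) = 0.5096.
C = 0.0009781 × 0.5096 = 0.000498 kg/m³.

0.000498 kg/m³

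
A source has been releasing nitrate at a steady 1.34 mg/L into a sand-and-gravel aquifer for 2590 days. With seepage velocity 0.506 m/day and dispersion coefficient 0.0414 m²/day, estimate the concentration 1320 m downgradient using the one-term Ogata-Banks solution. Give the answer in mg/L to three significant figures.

For a continuous step input, C/C₀ ≈ ½·erfc((x−vt)/(2√(Dt))).
vt = 0.506 × 2590 = 1310.54 m and 2√(Dt) = 2√(0.0414 × 2590) = 20.71 m.
Argument (x−vt)/(2√(Dt)) = (1320 − 1310.54)/20.71 = 0.4568; ½·erfc(0.4568) = 0.2591.
C = 1.34 × 0.2591 = 0.347 mg/L.

0.347 mg/L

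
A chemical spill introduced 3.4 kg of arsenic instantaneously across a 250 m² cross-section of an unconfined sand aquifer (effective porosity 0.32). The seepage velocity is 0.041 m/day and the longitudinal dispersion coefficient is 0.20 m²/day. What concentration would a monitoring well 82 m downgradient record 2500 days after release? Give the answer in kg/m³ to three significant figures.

0.000435 kg/m³

For an instantaneous plane source, C(x,t) = M/(n_e·A·√(4πDt)) · exp(−(x−vt)²/(4Dt)), with n_e·A the pore (flow) area.
Plume center vt = 0.041 × 2500 = 102.5 m, so the well at 82 m is 20.5 m upgradient of the peak.
√(4πDt) = 79.27 m, giving peak height M/(n_e·A·√(4πDt)) = 3.4/(0.32 × 250 × 79.27) = 0.0005361 kg/m³.
(x−vt)²/(4Dt) = (-20.5)²/(4 × 0.20 × 2500) = 0.2101; exp(−0.2101) = 0.8105.
C = 0.0005361 × 0.8105 = 0.000435 kg/m³.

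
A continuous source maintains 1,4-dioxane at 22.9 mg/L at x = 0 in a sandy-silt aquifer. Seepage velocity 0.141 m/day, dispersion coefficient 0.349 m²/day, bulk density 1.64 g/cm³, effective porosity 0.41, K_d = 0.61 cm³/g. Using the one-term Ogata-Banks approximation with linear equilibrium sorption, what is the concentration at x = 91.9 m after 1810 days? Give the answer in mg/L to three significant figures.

4.07 mg/L

Retardation factor R = 1 + ρ_b·K_d/n = 1 + 1.64 × 0.61/0.41 = 3.440.
Sorption retards both mechanisms: v_R = v/R = 0.04099 m/day, D_R = D/R = 0.1015 m²/day.
v_R·t = 0.04099 × 1810 = 74.1919 m; 2√(D_R t) = 27.11 m; argument = (91.9 − 74.1919)/27.11 = 0.6532.
C = C₀ × ½·erfc(0.6532) = 22.9 × 0.1778 = 4.07 mg/L.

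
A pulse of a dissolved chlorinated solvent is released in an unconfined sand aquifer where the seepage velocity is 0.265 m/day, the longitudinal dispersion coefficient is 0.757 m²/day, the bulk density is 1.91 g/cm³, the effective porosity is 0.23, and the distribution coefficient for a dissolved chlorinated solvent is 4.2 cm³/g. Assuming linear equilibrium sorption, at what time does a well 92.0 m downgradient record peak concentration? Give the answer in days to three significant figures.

12100 days

Retardation factor R = 1 + ρ_b·K_d/n = 1 + 1.91 × 4.2/0.23 = 35.88.
Sorption retards both mechanisms: v_R = v/R = 0.007386 m/day, D_R = D/R = 0.02110 m²/day.
Peak time from v_R²t² + 2D_R t − x² = 0: t = (√(D_R² + v_R²x²) − D_R)/v_R².
√(D_R² + v_R²x²) = √(0.02110² + 0.007386² × 92.0²) = 0.6798; v_R² = 5.455e-05.
t = (0.6798 − 0.02110)/5.455e-05 = 12100 days.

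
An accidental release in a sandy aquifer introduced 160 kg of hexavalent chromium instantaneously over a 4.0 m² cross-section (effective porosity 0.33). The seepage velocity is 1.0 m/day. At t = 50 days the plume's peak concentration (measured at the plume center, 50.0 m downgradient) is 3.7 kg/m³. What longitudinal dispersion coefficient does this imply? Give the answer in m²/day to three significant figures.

At the plume center C_max = M/(n_e·A·√(4πDt)), so D = M²/(4πt·(n_e·A·C_max)²).
n_e·A·C_max = 0.33 × 4.0 × 3.7 = 4.884 kg/m.
D = 160²/(4π × 50 × 4.884²) = 1.71 m²/day.

1.71 m²/day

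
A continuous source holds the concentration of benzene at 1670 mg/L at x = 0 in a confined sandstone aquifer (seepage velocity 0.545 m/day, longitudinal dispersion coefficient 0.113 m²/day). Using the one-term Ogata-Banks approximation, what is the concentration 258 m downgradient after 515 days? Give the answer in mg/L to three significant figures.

For a continuous step input, C/C₀ ≈ ½·erfc((x−vt)/(2√(Dt))).
vt = 0.545 × 515 = 280.675 m and 2√(Dt) = 2√(0.113 × 515) = 15.26 m.
Argument (x−vt)/(2√(Dt)) = (258 − 280.675)/15.26 = -1.486; ½·erfc(-1.486) = 0.9822.
C = 1670 × 0.9822 = 1640 mg/L.

1640 mg/L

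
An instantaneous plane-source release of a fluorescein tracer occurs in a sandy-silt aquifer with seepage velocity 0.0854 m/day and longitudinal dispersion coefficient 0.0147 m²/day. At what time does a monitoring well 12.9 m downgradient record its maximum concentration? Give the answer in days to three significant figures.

149 days

For the 1D instantaneous-source solution, setting ∂C/∂t = 0 at fixed x gives v²t² + 2Dt − x² = 0, so t = (√(D² + v²x²) − D)/v².
√(D² + v²x²) = √(0.0147² + 0.0854² × 12.9²) = 1.102; v² = 0.00729316.
t = (1.102 − 0.0147)/0.00729316 = 149 days (vs. the pure-advection estimate x/v = 151 d).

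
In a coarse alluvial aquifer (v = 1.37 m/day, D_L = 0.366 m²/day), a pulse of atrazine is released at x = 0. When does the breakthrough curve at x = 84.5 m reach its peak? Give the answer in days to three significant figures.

61.5 days

For the 1D instantaneous-source solution, setting ∂C/∂t = 0 at fixed x gives v²t² + 2Dt − x² = 0, so t = (√(D² + v²x²) − D)/v².
√(D² + v²x²) = √(0.366² + 1.37² × 84.5²) = 115.8; v² = 1.8769.
t = (115.8 − 0.366)/1.8769 = 61.5 days (vs. the pure-advection estimate x/v = 61.7 d).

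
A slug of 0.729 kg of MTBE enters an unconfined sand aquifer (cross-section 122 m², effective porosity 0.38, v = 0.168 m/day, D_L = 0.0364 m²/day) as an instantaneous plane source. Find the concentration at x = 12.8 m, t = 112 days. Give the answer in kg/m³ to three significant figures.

0.000239 kg/m³

For an instantaneous plane source, C(x,t) = M/(n_e·A·√(4πDt)) · exp(−(x−vt)²/(4Dt)), with n_e·A the pore (flow) area.
Plume center vt = 0.168 × 112 = 18.816 m, so the well at 12.8 m is 6.016 m upgradient of the peak.
√(4πDt) = 7.158 m, giving peak height M/(n_e·A·√(4πDt)) = 0.729/(0.38 × 122 × 7.158) = 0.002197 kg/m³.
(x−vt)²/(4Dt) = (-6.016)²/(4 × 0.0364 × 112) = 2.219; exp(−2.219) = 0.1087.
C = 0.002197 × 0.1087 = 0.000239 kg/m³.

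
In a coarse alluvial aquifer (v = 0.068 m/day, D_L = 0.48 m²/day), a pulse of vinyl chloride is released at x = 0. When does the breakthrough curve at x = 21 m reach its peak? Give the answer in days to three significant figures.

For the 1D instantaneous-source solution, setting ∂C/∂t = 0 at fixed x gives v²t² + 2Dt − x² = 0, so t = (√(D² + v²x²) − D)/v².
√(D² + v²x²) = √(0.48² + 0.068² × 21²) = 1.507; v² = 0.004624.
t = (1.507 − 0.48)/0.004624 = 222 days (vs. the pure-advection estimate x/v = 309 d).

222 days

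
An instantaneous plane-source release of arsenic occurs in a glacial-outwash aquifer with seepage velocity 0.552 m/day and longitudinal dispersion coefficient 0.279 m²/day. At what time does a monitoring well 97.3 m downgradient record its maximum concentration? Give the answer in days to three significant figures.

175 days

For the 1D instantaneous-source solution, setting ∂C/∂t = 0 at fixed x gives v²t² + 2Dt − x² = 0, so t = (√(D² + v²x²) − D)/v².
√(D² + v²x²) = √(0.279² + 0.552² × 97.3²) = 53.71; v² = 0.304704.
t = (53.71 − 0.279)/0.304704 = 175 days (vs. the pure-advection estimate x/v = 176 d).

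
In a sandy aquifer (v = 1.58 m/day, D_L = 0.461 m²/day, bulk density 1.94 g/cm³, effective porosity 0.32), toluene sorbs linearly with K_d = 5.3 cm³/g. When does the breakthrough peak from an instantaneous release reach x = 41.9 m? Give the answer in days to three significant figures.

Retardation factor R = 1 + ρ_b·K_d/n = 1 + 1.94 × 5.3/0.32 = 33.13.
Sorption retards both mechanisms: v_R = v/R = 0.04769 m/day, D_R = D/R = 0.01391 m²/day.
Peak time from v_R²t² + 2D_R t − x² = 0: t = (√(D_R² + v_R²x²) − D_R)/v_R².
√(D_R² + v_R²x²) = √(0.01391² + 0.04769² × 41.9²) = 1.998; v_R² = 0.002274.
t = (1.998 − 0.01391)/0.002274 = 873 days.

873 days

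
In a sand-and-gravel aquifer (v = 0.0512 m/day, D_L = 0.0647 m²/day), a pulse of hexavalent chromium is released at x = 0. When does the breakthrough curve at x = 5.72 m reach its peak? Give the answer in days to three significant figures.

For the 1D instantaneous-source solution, setting ∂C/∂t = 0 at fixed x gives v²t² + 2Dt − x² = 0, so t = (√(D² + v²x²) − D)/v².
√(D² + v²x²) = √(0.0647² + 0.0512² × 5.72²) = 0.2999; v² = 0.00262144.
t = (0.2999 − 0.0647)/0.00262144 = 89.7 days (vs. the pure-advection estimate x/v = 112 d).

89.7 days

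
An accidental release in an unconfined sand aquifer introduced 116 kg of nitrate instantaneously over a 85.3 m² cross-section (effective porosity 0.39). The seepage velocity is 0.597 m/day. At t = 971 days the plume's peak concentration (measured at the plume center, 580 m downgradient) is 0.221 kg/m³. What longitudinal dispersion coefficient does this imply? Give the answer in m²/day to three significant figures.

At the plume center C_max = M/(n_e·A·√(4πDt)), so D = M²/(4πt·(n_e·A·C_max)²).
n_e·A·C_max = 0.39 × 85.3 × 0.221 = 7.352 kg/m.
D = 116²/(4π × 971 × 7.352²) = 0.0204 m²/day.

0.0204 m²/day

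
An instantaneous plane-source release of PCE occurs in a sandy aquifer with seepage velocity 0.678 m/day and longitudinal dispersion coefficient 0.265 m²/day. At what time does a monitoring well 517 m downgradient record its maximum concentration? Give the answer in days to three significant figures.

762 days

For the 1D instantaneous-source solution, setting ∂C/∂t = 0 at fixed x gives v²t² + 2Dt − x² = 0, so t = (√(D² + v²x²) − D)/v².
√(D² + v²x²) = √(0.265² + 0.678² × 517²) = 350.5; v² = 0.459684.
t = (350.5 − 0.265)/0.459684 = 762 days (vs. the pure-advection estimate x/v = 763 d).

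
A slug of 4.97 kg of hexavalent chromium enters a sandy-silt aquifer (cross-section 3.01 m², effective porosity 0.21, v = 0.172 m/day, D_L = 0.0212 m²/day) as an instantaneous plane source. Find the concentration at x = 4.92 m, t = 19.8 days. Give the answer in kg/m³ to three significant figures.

0.873 kg/m³

For an instantaneous plane source, C(x,t) = M/(n_e·A·√(4πDt)) · exp(−(x−vt)²/(4Dt)), with n_e·A the pore (flow) area.
Plume center vt = 0.172 × 19.8 = 3.4056 m, so the well at 4.92 m is 1.5144 m downgradient of the peak.
√(4πDt) = 2.297 m, giving peak height M/(n_e·A·√(4πDt)) = 4.97/(0.21 × 3.01 × 2.297) = 3.423 kg/m³.
(x−vt)²/(4Dt) = (1.5144)²/(4 × 0.0212 × 19.8) = 1.366; exp(−1.366) = 0.2551.
C = 3.423 × 0.2551 = 0.873 kg/m³.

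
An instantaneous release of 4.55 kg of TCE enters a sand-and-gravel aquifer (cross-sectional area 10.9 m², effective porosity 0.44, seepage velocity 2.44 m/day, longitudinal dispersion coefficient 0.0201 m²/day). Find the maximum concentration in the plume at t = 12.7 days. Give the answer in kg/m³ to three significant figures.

0.530 kg/m³

The peak of an instantaneous 1D plume sits at x = vt; there the Gaussian factor is 1 and C_max = M/(n_e·A·√(4πDt)), where n_e·A is the pore area the mass is dissolved in.
√(4πDt) = √(4π × 0.0201 × 12.7) = 1.791 m, so C_max = 4.55/(0.44 × 10.9 × 1.791) = 0.530 kg/m³.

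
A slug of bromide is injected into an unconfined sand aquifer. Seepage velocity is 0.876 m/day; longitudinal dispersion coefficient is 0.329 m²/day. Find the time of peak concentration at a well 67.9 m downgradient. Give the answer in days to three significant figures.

For the 1D instantaneous-source solution, setting ∂C/∂t = 0 at fixed x gives v²t² + 2Dt − x² = 0, so t = (√(D² + v²x²) − D)/v².
√(D² + v²x²) = √(0.329² + 0.876² × 67.9²) = 59.48; v² = 0.767376.
t = (59.48 − 0.329)/0.767376 = 77.1 days (vs. the pure-advection estimate x/v = 77.5 d).

77.1 days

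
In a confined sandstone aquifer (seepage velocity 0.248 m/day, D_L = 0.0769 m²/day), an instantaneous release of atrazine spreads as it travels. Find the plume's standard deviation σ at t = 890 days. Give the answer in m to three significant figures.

11.7 m

Dispersive spreading gives a Gaussian with σ² = 2Dt; advection only shifts the center.
σ = √(2 × 0.0769 × 890) = 11.7 m.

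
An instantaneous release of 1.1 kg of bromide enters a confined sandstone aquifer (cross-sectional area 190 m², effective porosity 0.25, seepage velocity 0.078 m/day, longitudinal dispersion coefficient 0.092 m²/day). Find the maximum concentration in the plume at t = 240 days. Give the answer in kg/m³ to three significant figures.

The peak of an instantaneous 1D plume sits at x = vt; there the Gaussian factor is 1 and C_max = M/(n_e·A·√(4πDt)), where n_e·A is the pore area the mass is dissolved in.
√(4πDt) = √(4π × 0.092 × 240) = 16.66 m, so C_max = 1.1/(0.25 × 190 × 16.66) = 0.00139 kg/m³.

0.00139 kg/m³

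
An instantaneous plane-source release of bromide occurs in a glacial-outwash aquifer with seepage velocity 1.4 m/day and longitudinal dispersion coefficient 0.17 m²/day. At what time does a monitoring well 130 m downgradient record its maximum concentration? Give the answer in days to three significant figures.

For the 1D instantaneous-source solution, setting ∂C/∂t = 0 at fixed x gives v²t² + 2Dt − x² = 0, so t = (√(D² + v²x²) − D)/v².
√(D² + v²x²) = √(0.17² + 1.4² × 130²) = 182.0; v² = 1.96.
t = (182.0 − 0.17)/1.96 = 92.8 days (vs. the pure-advection estimate x/v = 92.9 d).

92.8 days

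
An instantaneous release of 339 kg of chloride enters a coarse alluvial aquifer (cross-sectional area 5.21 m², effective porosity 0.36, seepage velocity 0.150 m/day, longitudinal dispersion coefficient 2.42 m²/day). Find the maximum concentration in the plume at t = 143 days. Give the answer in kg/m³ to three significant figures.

2.74 kg/m³

The peak of an instantaneous 1D plume sits at x = vt; there the Gaussian factor is 1 and C_max = M/(n_e·A·√(4πDt)), where n_e·A is the pore area the mass is dissolved in.
√(4πDt) = √(4π × 2.42 × 143) = 65.94 m, so C_max = 339/(0.36 × 5.21 × 65.94) = 2.74 kg/m³.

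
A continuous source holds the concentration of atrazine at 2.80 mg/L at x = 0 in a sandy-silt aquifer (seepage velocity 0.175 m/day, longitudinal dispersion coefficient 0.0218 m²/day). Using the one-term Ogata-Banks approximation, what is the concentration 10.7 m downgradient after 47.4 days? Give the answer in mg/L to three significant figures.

0.132 mg/L

For a continuous step input, C/C₀ ≈ ½·erfc((x−vt)/(2√(Dt))).
vt = 0.175 × 47.4 = 8.295 m and 2√(Dt) = 2√(0.0218 × 47.4) = 2.033 m.
Argument (x−vt)/(2√(Dt)) = (10.7 − 8.295)/2.033 = 1.183; ½·erfc(1.183) = 0.04716.
C = 2.80 × 0.04716 = 0.132 mg/L.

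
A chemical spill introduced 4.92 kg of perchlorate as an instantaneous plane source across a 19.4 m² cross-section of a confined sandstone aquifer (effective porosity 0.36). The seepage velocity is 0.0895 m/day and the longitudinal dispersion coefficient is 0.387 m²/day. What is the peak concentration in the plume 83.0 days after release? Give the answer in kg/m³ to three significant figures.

0.0351 kg/m³

The peak of an instantaneous 1D plume sits at x = vt; there the Gaussian factor is 1 and C_max = M/(n_e·A·√(4πDt)), where n_e·A is the pore area the mass is dissolved in.
√(4πDt) = √(4π × 0.387 × 83.0) = 20.09 m, so C_max = 4.92/(0.36 × 19.4 × 20.09) = 0.0351 kg/m³.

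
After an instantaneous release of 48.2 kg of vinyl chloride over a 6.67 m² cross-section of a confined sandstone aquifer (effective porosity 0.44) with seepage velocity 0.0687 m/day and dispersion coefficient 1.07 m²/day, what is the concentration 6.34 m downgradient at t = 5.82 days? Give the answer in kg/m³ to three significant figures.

0.450 kg/m³

For an instantaneous plane source, C(x,t) = M/(n_e·A·√(4πDt)) · exp(−(x−vt)²/(4Dt)), with n_e·A the pore (flow) area.
Plume center vt = 0.0687 × 5.82 = 0.399834 m, so the well at 6.34 m is 5.940166 m downgradient of the peak.
√(4πDt) = 8.846 m, giving peak height M/(n_e·A·√(4πDt)) = 48.2/(0.44 × 6.67 × 8.846) = 1.857 kg/m³.
(x−vt)²/(4Dt) = (5.940166)²/(4 × 1.07 × 5.82) = 1.417; exp(−1.417) = 0.2424.
C = 1.857 × 0.2424 = 0.450 kg/m³.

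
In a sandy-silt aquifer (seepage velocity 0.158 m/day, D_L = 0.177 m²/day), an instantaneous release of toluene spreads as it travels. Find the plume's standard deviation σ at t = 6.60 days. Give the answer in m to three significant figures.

1.53 m

Dispersive spreading gives a Gaussian with σ² = 2Dt; advection only shifts the center.
σ = √(2 × 0.177 × 6.60) = 1.53 m.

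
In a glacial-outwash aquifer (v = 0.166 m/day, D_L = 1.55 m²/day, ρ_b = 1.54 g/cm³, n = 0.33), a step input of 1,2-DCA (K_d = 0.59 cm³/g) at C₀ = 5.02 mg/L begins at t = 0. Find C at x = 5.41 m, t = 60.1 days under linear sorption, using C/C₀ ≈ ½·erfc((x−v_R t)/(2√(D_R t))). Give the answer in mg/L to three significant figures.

1.75 mg/L

Retardation factor R = 1 + ρ_b·K_d/n = 1 + 1.54 × 0.59/0.33 = 3.753.
Sorption retards both mechanisms: v_R = v/R = 0.04423 m/day, D_R = D/R = 0.4130 m²/day.
v_R·t = 0.04423 × 60.1 = 2.658223 m; 2√(D_R t) = 9.964 m; argument = (5.41 − 2.658223)/9.964 = 0.2762.
C = C₀ × ½·erfc(0.2762) = 5.02 × 0.3480 = 1.75 mg/L.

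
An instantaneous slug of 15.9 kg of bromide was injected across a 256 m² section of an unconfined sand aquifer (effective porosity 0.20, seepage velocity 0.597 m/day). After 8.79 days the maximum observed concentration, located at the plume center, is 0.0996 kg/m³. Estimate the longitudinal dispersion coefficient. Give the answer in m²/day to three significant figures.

At the plume center C_max = M/(n_e·A·√(4πDt)), so D = M²/(4πt·(n_e·A·C_max)²).
n_e·A·C_max = 0.20 × 256 × 0.0996 = 5.100 kg/m.
D = 15.9²/(4π × 8.79 × 5.100²) = 0.0880 m²/day.

0.0880 m²/day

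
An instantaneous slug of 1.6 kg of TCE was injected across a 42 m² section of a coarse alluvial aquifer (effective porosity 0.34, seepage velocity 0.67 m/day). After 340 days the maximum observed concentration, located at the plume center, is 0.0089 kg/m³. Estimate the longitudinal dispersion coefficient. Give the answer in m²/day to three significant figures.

0.0371 m²/day

At the plume center C_max = M/(n_e·A·√(4πDt)), so D = M²/(4πt·(n_e·A·C_max)²).
n_e·A·C_max = 0.34 × 42 × 0.0089 = 0.1271 kg/m.
D = 1.6²/(4π × 340 × 0.1271²) = 0.0371 m²/day.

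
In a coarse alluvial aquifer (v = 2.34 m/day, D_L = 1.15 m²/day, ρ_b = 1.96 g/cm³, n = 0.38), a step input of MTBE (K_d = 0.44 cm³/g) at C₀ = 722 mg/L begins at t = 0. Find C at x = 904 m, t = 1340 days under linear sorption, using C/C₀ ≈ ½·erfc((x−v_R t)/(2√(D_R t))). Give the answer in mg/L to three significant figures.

696 mg/L

Retardation factor R = 1 + ρ_b·K_d/n = 1 + 1.96 × 0.44/0.38 = 3.269.
Sorption retards both mechanisms: v_R = v/R = 0.7158 m/day, D_R = D/R = 0.3518 m²/day.
v_R·t = 0.7158 × 1340 = 959.172 m; 2√(D_R t) = 43.42 m; argument = (904 − 959.172)/43.42 = -1.271.
C = C₀ × ½·erfc(-1.271) = 722 × 0.9639 = 696 mg/L.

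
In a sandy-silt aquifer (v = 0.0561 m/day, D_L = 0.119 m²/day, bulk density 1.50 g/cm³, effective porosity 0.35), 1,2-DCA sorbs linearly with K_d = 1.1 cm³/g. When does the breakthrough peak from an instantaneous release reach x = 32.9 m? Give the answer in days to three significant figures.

Retardation factor R = 1 + ρ_b·K_d/n = 1 + 1.50 × 1.1/0.35 = 5.714.
Sorption retards both mechanisms: v_R = v/R = 0.009818 m/day, D_R = D/R = 0.02083 m²/day.
Peak time from v_R²t² + 2D_R t − x² = 0: t = (√(D_R² + v_R²x²) − D_R)/v_R².
√(D_R² + v_R²x²) = √(0.02083² + 0.009818² × 32.9²) = 0.3237; v_R² = 9.639e-05.
t = (0.3237 − 0.02083)/9.639e-05 = 3140 days.

3140 days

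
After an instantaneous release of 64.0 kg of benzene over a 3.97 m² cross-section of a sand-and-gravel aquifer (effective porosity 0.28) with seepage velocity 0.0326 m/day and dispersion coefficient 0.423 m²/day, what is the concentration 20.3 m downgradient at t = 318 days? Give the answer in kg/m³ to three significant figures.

1.17 kg/m³

For an instantaneous plane source, C(x,t) = M/(n_e·A·√(4πDt)) · exp(−(x−vt)²/(4Dt)), with n_e·A the pore (flow) area.
Plume center vt = 0.0326 × 318 = 10.3668 m, so the well at 20.3 m is 9.9332 m downgradient of the peak.
√(4πDt) = 41.11 m, giving peak height M/(n_e·A·√(4πDt)) = 64.0/(0.28 × 3.97 × 41.11) = 1.401 kg/m³.
(x−vt)²/(4Dt) = (9.9332)²/(4 × 0.423 × 318) = 0.1834; exp(−0.1834) = 0.8324.
C = 1.401 × 0.8324 = 1.17 kg/m³.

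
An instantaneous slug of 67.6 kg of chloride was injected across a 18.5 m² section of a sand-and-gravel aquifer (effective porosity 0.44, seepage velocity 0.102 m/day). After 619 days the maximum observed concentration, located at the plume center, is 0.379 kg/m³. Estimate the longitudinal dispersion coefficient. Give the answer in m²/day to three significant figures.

At the plume center C_max = M/(n_e·A·√(4πDt)), so D = M²/(4πt·(n_e·A·C_max)²).
n_e·A·C_max = 0.44 × 18.5 × 0.379 = 3.085 kg/m.
D = 67.6²/(4π × 619 × 3.085²) = 0.0617 m²/day.

0.0617 m²/day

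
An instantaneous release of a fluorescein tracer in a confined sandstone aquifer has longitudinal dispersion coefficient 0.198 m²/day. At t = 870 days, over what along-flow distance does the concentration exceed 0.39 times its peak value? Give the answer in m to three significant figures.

The plume is Gaussian with σ = √(2Dt) = √(2 × 0.198 × 870) = 18.56 m.
C/C_peak = exp(−Δx²/(2σ²)) = 0.39 ⇒ Δx = σ·√(−2 ln 0.39) = 18.56 × 1.372 = 25.46 m.
Width = 2Δx = 50.9 m.

50.9 m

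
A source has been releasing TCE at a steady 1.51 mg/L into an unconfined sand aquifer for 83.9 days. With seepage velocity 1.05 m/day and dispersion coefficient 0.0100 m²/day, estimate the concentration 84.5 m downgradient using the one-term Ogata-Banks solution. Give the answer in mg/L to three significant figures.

1.51 mg/L

For a continuous step input, C/C₀ ≈ ½·erfc((x−vt)/(2√(Dt))).
vt = 1.05 × 83.9 = 88.095 m and 2√(Dt) = 2√(0.0100 × 83.9) = 1.832 m.
Argument (x−vt)/(2√(Dt)) = (84.5 − 88.095)/1.832 = -1.962; ½·erfc(-1.962) = 0.9972.
C = 1.51 × 0.9972 = 1.51 mg/L.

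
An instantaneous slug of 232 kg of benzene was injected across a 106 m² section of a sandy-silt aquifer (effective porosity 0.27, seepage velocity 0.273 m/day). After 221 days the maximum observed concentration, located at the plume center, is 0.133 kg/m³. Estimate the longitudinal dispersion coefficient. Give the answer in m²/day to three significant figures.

At the plume center C_max = M/(n_e·A·√(4πDt)), so D = M²/(4πt·(n_e·A·C_max)²).
n_e·A·C_max = 0.27 × 106 × 0.133 = 3.806 kg/m.
D = 232²/(4π × 221 × 3.806²) = 1.34 m²/day.

1.34 m²/day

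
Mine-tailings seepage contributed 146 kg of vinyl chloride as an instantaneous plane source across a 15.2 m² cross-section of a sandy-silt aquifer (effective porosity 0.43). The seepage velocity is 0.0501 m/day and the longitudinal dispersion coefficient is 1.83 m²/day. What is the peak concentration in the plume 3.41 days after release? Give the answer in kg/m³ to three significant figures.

2.52 kg/m³

The peak of an instantaneous 1D plume sits at x = vt; there the Gaussian factor is 1 and C_max = M/(n_e·A·√(4πDt)), where n_e·A is the pore area the mass is dissolved in.
√(4πDt) = √(4π × 1.83 × 3.41) = 8.855 m, so C_max = 146/(0.43 × 15.2 × 8.855) = 2.52 kg/m³.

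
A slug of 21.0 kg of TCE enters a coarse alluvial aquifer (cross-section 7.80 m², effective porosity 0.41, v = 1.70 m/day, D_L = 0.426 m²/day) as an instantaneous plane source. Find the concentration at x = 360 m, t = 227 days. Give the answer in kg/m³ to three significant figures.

0.0333 kg/m³

For an instantaneous plane source, C(x,t) = M/(n_e·A·√(4πDt)) · exp(−(x−vt)²/(4Dt)), with n_e·A the pore (flow) area.
Plume center vt = 1.70 × 227 = 385.9 m, so the well at 360 m is 25.9 m upgradient of the peak.
√(4πDt) = 34.86 m, giving peak height M/(n_e·A·√(4πDt)) = 21.0/(0.41 × 7.80 × 34.86) = 0.1884 kg/m³.
(x−vt)²/(4Dt) = (-25.9)²/(4 × 0.426 × 227) = 1.734; exp(−1.734) = 0.1766.
C = 0.1884 × 0.1766 = 0.0333 kg/m³.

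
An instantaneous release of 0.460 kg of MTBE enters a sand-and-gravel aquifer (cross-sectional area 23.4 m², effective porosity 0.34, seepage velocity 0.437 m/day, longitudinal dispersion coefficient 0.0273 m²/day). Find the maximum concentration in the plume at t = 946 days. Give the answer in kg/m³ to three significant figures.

The peak of an instantaneous 1D plume sits at x = vt; there the Gaussian factor is 1 and C_max = M/(n_e·A·√(4πDt)), where n_e·A is the pore area the mass is dissolved in.
√(4πDt) = √(4π × 0.0273 × 946) = 18.01 m, so C_max = 0.460/(0.34 × 23.4 × 18.01) = 0.00321 kg/m³.

0.00321 kg/m³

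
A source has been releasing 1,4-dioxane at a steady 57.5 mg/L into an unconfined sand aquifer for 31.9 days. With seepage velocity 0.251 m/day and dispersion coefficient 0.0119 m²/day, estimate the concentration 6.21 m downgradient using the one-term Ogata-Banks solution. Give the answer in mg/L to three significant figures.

For a continuous step input, C/C₀ ≈ ½·erfc((x−vt)/(2√(Dt))).
vt = 0.251 × 31.9 = 8.0069 m and 2√(Dt) = 2√(0.0119 × 31.9) = 1.232 m.
Argument (x−vt)/(2√(Dt)) = (6.21 − 8.0069)/1.232 = -1.459; ½·erfc(-1.459) = 0.9805.
C = 57.5 × 0.9805 = 56.4 mg/L.

56.4 mg/L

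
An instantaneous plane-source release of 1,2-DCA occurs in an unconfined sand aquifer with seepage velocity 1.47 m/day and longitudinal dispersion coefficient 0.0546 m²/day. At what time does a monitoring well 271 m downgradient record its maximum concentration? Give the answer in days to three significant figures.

For the 1D instantaneous-source solution, setting ∂C/∂t = 0 at fixed x gives v²t² + 2Dt − x² = 0, so t = (√(D² + v²x²) − D)/v².
√(D² + v²x²) = √(0.0546² + 1.47² × 271²) = 398.4; v² = 2.1609.
t = (398.4 − 0.0546)/2.1609 = 184 days (vs. the pure-advection estimate x/v = 184 d).

184 days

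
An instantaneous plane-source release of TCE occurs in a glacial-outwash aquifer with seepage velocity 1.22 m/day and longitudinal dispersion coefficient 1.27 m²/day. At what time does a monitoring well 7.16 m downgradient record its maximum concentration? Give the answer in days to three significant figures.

5.08 days

For the 1D instantaneous-source solution, setting ∂C/∂t = 0 at fixed x gives v²t² + 2Dt − x² = 0, so t = (√(D² + v²x²) − D)/v².
√(D² + v²x²) = √(1.27² + 1.22² × 7.16²) = 8.827; v² = 1.4884.
t = (8.827 − 1.27)/1.4884 = 5.08 days (vs. the pure-advection estimate x/v = 5.87 d).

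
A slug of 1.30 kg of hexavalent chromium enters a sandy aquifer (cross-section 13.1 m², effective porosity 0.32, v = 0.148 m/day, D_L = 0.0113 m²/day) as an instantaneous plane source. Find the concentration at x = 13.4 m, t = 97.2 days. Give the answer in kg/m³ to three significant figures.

0.0669 kg/m³

For an instantaneous plane source, C(x,t) = M/(n_e·A·√(4πDt)) · exp(−(x−vt)²/(4Dt)), with n_e·A the pore (flow) area.
Plume center vt = 0.148 × 97.2 = 14.3856 m, so the well at 13.4 m is 0.9856 m upgradient of the peak.
√(4πDt) = 3.715 m, giving peak height M/(n_e·A·√(4πDt)) = 1.30/(0.32 × 13.1 × 3.715) = 0.08348 kg/m³.
(x−vt)²/(4Dt) = (-0.9856)²/(4 × 0.0113 × 97.2) = 0.2211; exp(−0.2211) = 0.8016.
C = 0.08348 × 0.8016 = 0.0669 kg/m³.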